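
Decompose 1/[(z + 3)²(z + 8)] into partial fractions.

Cover-up at z=-8: γ = 1/(-8 + 3)² = 1/25. Cover-up at z=-3: β = 1/(-3 + 8) = 1/5. Comparing z² coeff: α = -γ = -1/25
Result: (-1/25)/(z + 3) + (1/5)/(z + 3)² + (1/25)/(z + 8)


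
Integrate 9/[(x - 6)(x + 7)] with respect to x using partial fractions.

Decompose: 9/[(x - 6)(x + 7)] = (9/13)/(x - 6) - (9/13)/(x + 7). Integrate each term: (9/13) ln|(x - 6)| - (9/13) ln|(x + 7)| + C


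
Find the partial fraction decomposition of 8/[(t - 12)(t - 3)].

8/(t - 12)(t - 3) = P/(t - 12) + Q/(t - 3). P = 8/(12 - 3) = 8/9, Q = 8/(3 - 12) = -8/9
Result: (8/9)/(t - 12) - (8/9)/(t - 3)


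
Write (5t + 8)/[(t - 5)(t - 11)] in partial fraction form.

At t=5: α = (5·5 + 8)/(5 - 11) = -11/2. At t=11: β = (5·11 + 8)/(11 - 5) = 21/2
Result: (-11/2)/(t - 5) + (21/2)/(t - 11)


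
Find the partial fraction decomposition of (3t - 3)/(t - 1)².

(3t - 3) = P(t - 1) + Q. At t = 1: Q = 3·1 - 3 = 0. Coeff of t: P = 3
Result: 3/(t - 1)


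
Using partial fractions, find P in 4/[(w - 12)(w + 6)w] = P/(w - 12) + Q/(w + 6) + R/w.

Cover-up at w = 12: P = 4/[(12 + 6)(12 - 0)] = 4/[(18)(12)] = 4/216 = 1/54


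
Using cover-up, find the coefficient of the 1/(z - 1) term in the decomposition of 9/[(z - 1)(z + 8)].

Cover (z - 1), set z=1: 9/((z + 8) at z=1) = 9/(9) = 1


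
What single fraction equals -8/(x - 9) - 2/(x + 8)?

Common denominator (x - 9)(x + 8). Numerator: -8(x + 8) - 2(x - 9) = (-8x - 64) - (2x - 18) = -10x - 46
Result: (-10x - 46)/[(x - 9)(x + 8)]


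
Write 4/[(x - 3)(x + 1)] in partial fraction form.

4/(x - 3)(x + 1) = P/(x - 3) + Q/(x + 1). P = 4/(3 + 1) = 1, Q = 4/(-1 - 3) = -1
Result: 1/(x - 3) - 1/(x + 1)


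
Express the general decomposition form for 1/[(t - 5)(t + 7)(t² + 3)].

Two linear + quadratic: P/(t - 5) + Q/(t + 7) + (Rt + S)/(t² + 3)


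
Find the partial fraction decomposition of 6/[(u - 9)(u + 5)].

6/(u - 9)(u + 5) = α/(u - 9) + β/(u + 5). α = 6/(9 + 5) = 3/7, β = 6/(-5 - 9) = -3/7
Result: (3/7)/(u - 9) - (3/7)/(u + 5)


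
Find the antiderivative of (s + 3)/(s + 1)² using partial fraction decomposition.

Decompose: α = 1, β = 1·(-1) + 3 = 2, so (s + 3)/(s + 1)² = 1/(s + 1) + 2/(s + 1)². Integrate: ∫ α/(s + 1) ds = ln|(s + 1)|; ∫ β/(s + 1)² ds = -2/(s + 1). Sum: ln|(s + 1)| - 2/(s + 1) + C


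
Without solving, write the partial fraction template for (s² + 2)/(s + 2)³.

Repeated linear factor (power 3): α/(s + 2) + β/(s + 2)² + γ/(s + 2)³


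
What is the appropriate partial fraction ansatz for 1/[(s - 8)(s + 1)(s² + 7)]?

Two linear + quadratic: P/(s - 8) + Q/(s + 1) + (Rs + S)/(s² + 7)


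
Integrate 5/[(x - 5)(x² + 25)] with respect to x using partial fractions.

Cover-up at x=5: A = 5/(5²+25) = 1/10. Coeff matching: B = -1/10, C = -1/2. Decomposition: (1/10)/(x - 5) - ((1/10)x + 1/2)/(x² + 25). Integrate: linear → ln, quadratic → (1/2)ln + arctan: (1/10) ln|(x - 5)| - (1/20) ln(x² + 25) - (1/10) arctan(x/5) + C


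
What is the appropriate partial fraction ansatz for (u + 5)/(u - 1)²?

Repeated linear factor: α/(u - 1) + β/(u - 1)²


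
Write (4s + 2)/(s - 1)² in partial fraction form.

(4s + 2) = A(s - 1) + B. At s = 1: B = 4·1 + 2 = 6. Coeff of s: A = 4
Result: 4/(s - 1) + 6/(s - 1)²


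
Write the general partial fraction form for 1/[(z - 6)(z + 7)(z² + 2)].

Two linear + quadratic: A/(z - 6) + B/(z + 7) + (Cz + D)/(z² + 2)


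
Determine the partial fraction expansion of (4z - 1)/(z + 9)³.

(4z - 1) = α(z + 9)² + β(z + 9) + γ. At z = -9: γ = 4·(-9) - 1 = -37. Coefficients: α = 0, β = 4
Result: 4/(z + 9)² - 37/(z + 9)³


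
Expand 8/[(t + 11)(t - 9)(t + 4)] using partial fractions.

Using cover-up method: P = 2/35, Q = 2/65, R = -8/91
Result: (2/35)/(t + 11) + (2/65)/(t - 9) - (8/91)/(t + 4)


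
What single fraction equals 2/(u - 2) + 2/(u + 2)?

Common denominator (u - 2)(u + 2). Numerator: 2(u + 2) + 2(u - 2) = (2u + 4) + (2u - 4) = 4u
Result: (4u)/[(u - 2)(u + 2)]


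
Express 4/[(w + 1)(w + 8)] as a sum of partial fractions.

4/(w + 1)(w + 8) = P/(w + 1) + Q/(w + 8). P = 4/(-1 + 8) = 4/7, Q = 4/(-8 + 1) = -4/7
Result: (4/7)/(w + 1) - (4/7)/(w + 8)


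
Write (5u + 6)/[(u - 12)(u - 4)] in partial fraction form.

At u=12: P = (5·12 + 6)/(12 - 4) = 33/4. At u=4: Q = (5·4 + 6)/(4 - 12) = -13/4
Result: (33/4)/(u - 12) - (13/4)/(u - 4)


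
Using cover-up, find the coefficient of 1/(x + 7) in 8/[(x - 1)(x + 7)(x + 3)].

Cover (x + 7), set x=-7: 8/[(-7 - 1)(-7 + 3)] = 1/4


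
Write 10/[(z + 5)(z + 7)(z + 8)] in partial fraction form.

Using cover-up method: A = 5/3, B = -5, C = 10/3
Result: (5/3)/(z + 5) - 5/(z + 7) + (10/3)/(z + 8)


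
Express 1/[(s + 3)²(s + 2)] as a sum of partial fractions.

Cover-up at s=-2: γ = 1/(-2 + 3)² = 1. Cover-up at s=-3: β = 1/(-3 + 2) = -1. Comparing s² coeff: α = -γ = -1
Result: -1/(s + 3) - 1/(s + 3)² + 1/(s + 2)


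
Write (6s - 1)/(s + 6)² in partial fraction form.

(6s - 1) = α(s + 6) + β. At s = -6: β = 6·(-6) - 1 = -37. Coeff of s: α = 6
Result: 6/(s + 6) - 37/(s + 6)²


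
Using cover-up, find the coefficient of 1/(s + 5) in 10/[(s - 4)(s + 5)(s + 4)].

Cover (s + 5), set s=-5: 10/[(-5 - 4)(-5 + 4)] = 10/9


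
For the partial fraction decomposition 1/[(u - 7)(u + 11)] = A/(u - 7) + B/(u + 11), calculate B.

Cover-up at u = -11: B = 1/(-11 - 7) = -1/18


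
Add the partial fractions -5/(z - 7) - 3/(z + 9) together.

Common denominator (z - 7)(z + 9). Numerator: -5(z + 9) - 3(z - 7) = (-5z - 45) - (3z - 21) = -8z - 24
Result: (-8z - 24)/[(z - 7)(z + 9)]


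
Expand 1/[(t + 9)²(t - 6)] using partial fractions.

Cover-up at t=6: γ = 1/(6 + 9)² = 1/225. Cover-up at t=-9: β = 1/(-9 - 6) = -1/15. Comparing t² coeff: α = -γ = -1/225
Result: (-1/225)/(t + 9) - (1/15)/(t + 9)² + (1/225)/(t - 6)


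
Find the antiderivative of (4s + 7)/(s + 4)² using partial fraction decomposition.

Decompose: A = 4, B = 4·(-4) + 7 = -9, so (4s + 7)/(s + 4)² = 4/(s + 4) - 9/(s + 4)². Integrate: ∫ A/(s + 4) ds = 4 ln|(s + 4)|; ∫ B/(s + 4)² ds = 9/(s + 4). Sum: 4 ln|(s + 4)| + 9/(s + 4) + C


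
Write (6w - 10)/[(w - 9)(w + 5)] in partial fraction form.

At w=9: P = (6·9 - 10)/(9 + 5) = 22/7. At w=-5: Q = (6·(-5) - 10)/(-5 - 9) = 20/7
Result: (22/7)/(w - 9) + (20/7)/(w + 5)


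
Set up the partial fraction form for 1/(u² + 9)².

Repeated quadratic factor: (Pu + Q)/(u² + 9) + (Ru + S)/(u² + 9)²


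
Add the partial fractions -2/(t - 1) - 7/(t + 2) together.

Common denominator (t - 1)(t + 2). Numerator: -2(t + 2) - 7(t - 1) = (-2t - 4) - (7t - 7) = -9t + 3
Result: (-9t + 3)/[(t - 1)(t + 2)]


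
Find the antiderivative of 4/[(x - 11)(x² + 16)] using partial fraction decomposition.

Cover-up at x=11: α = 4/(11²+16) = 4/137. Coeff matching: β = -4/137, γ = -44/137. Decomposition: (4/137)/(x - 11) - ((4/137)x + 44/137)/(x² + 16). Integrate: linear → ln, quadratic → (1/2)ln + arctan: (4/137) ln|(x - 11)| - (2/137) ln(x² + 16) - (11/137) arctan(x/4) + C


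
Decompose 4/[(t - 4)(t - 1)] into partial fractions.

4/(t - 4)(t - 1) = α/(t - 4) + β/(t - 1). α = 4/(4 - 1) = 4/3, β = 4/(1 - 4) = -4/3
Result: (4/3)/(t - 4) - (4/3)/(t - 1)


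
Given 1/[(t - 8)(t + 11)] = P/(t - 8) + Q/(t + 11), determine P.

Cover-up at t = 8: P = 1/(8 + 11) = 1/19


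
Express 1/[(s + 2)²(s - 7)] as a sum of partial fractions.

Cover-up at s=7: γ = 1/(7 + 2)² = 1/81. Cover-up at s=-2: β = 1/(-2 - 7) = -1/9. Comparing s² coeff: α = -γ = -1/81
Result: (-1/81)/(s + 2) - (1/9)/(s + 2)² + (1/81)/(s - 7)


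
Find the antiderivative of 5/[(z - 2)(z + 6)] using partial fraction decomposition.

Decompose: 5/[(z - 2)(z + 6)] = (5/8)/(z - 2) - (5/8)/(z + 6). Integrate each term: (5/8) ln|(z - 2)| - (5/8) ln|(z + 6)| + C


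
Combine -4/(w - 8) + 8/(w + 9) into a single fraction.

Common denominator (w - 8)(w + 9). Numerator: -4(w + 9) + 8(w - 8) = (-4w - 36) + (8w - 64) = 4w - 100
Result: (4w - 100)/[(w - 8)(w + 9)]


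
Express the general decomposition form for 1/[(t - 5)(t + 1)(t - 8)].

Three distinct linear factors: P/(t - 5) + Q/(t + 1) + R/(t - 8)


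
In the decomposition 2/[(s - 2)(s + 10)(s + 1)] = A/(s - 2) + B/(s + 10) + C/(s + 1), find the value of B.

Cover-up at s = -10: B = 2/[(-10 - 2)(-10 + 1)] = 2/[(-12)(-9)] = 2/108 = 1/54


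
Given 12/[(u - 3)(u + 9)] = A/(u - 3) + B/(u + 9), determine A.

Cover-up at u = 3: A = 12/(3 + 9) = 12/12 = 1


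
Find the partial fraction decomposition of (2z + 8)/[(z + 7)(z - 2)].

At z=-7: P = (2·(-7) + 8)/(-7 - 2) = 2/3. At z=2: Q = (2·2 + 8)/(2 + 7) = 4/3
Result: (2/3)/(z + 7) + (4/3)/(z - 2)


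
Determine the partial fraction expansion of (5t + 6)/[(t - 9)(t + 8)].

At t=9: A = (5·9 + 6)/(9 + 8) = 3. At t=-8: B = (5·(-8) + 6)/(-8 - 9) = 2
Result: 3/(t - 9) + 2/(t + 8)


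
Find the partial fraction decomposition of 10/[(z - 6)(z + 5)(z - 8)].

Using cover-up method: α = -5/11, β = 10/143, γ = 5/13
Result: (-5/11)/(z - 6) + (10/143)/(z + 5) + (5/13)/(z - 8)


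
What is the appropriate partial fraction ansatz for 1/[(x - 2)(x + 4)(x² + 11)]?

Two linear + quadratic: P/(x - 2) + Q/(x + 4) + (Rx + S)/(x² + 11)


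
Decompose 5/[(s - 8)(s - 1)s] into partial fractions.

Using cover-up method: α = 5/56, β = -5/7, γ = 5/8
Result: (5/56)/(s - 8) - (5/7)/(s - 1) + (5/8)/s


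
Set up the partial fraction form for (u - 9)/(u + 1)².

Repeated linear factor: α/(u + 1) + β/(u + 1)²


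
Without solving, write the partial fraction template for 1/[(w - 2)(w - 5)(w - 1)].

Three distinct linear factors: α/(w - 2) + β/(w - 5) + γ/(w - 1)


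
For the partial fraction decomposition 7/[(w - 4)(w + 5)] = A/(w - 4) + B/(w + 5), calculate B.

Cover-up at w = -5: B = 7/(-5 - 4) = -7/9


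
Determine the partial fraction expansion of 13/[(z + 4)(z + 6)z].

Using cover-up method: α = -13/8, β = 13/12, γ = 13/24
Result: (-13/8)/(z + 4) + (13/12)/(z + 6) + (13/24)/z


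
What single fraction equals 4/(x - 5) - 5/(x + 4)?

Common denominator (x - 5)(x + 4). Numerator: 4(x + 4) - 5(x - 5) = (4x + 16) - (5x - 25) = -x + 41
Result: (-x + 41)/[(x - 5)(x + 4)]


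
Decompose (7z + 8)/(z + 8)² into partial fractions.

(7z + 8) = P(z + 8) + Q. At z = -8: Q = 7·(-8) + 8 = -48. Coeff of z: P = 7
Result: 7/(z + 8) - 48/(z + 8)²


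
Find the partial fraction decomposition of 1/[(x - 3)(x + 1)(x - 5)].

Using cover-up method: P = -1/8, Q = 1/24, R = 1/12
Result: (-1/8)/(x - 3) + (1/24)/(x + 1) + (1/12)/(x - 5)


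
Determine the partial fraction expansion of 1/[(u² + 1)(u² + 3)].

Coefficient matching gives α = γ = 0, β = 1/(3-1) = 1/2, δ = -β = -1/2
Result: (1/2)/(u² + 1) - (1/2)/(u² + 3)


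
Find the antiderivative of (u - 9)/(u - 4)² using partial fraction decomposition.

Decompose: α = 1, β = 1·4 - 9 = -5, so (u - 9)/(u - 4)² = 1/(u - 4) - 5/(u - 4)². Integrate: ∫ α/(u - 4) du = ln|(u - 4)|; ∫ β/(u - 4)² du = 5/(u - 4). Sum: ln|(u - 4)| + 5/(u - 4) + C


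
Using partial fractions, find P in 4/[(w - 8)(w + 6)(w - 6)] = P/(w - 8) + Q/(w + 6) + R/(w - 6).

Cover-up at w = 8: P = 4/[(8 + 6)(8 - 6)] = 4/[(14)(2)] = 4/28 = 1/7


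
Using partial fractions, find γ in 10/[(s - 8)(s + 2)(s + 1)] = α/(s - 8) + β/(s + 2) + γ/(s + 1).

Cover-up at s = -1: γ = 10/[(-1 - 8)(-1 + 2)] = 10/[(-9)(1)] = -10/9


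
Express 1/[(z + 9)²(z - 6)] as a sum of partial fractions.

Cover-up at z=6: C = 1/(6 + 9)² = 1/225. Cover-up at z=-9: B = 1/(-9 - 6) = -1/15. Comparing z² coeff: A = -C = -1/225
Result: (-1/225)/(z + 9) - (1/15)/(z + 9)² + (1/225)/(z - 6)


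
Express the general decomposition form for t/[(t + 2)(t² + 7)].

Linear + irreducible quadratic: α/(t + 2) + (βt + γ)/(t² + 7)


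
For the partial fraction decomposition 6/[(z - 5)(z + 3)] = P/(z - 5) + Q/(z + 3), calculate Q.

Cover-up at z = -3: Q = 6/(-3 - 5) = -6/8 = -3/4


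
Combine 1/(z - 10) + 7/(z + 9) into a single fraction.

Common denominator (z - 10)(z + 9). Numerator: 1(z + 9) + 7(z - 10) = (z + 9) + (7z - 70) = 8z - 61
Result: (8z - 61)/[(z - 10)(z + 9)]


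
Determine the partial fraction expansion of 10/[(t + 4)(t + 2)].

10/(t + 4)(t + 2) = P/(t + 4) + Q/(t + 2). P = 10/(-4 + 2) = -5, Q = 10/(-2 + 4) = 5
Result: -5/(t + 4) + 5/(t + 2)


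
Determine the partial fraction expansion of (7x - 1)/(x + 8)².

(7x - 1) = A(x + 8) + B. At x = -8: B = 7·(-8) - 1 = -57. Coeff of x: A = 7
Result: 7/(x + 8) - 57/(x + 8)²


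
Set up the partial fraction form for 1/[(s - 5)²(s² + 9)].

Repeated linear + quadratic: α/(s - 5) + β/(s - 5)² + (γs + δ)/(s² + 9)


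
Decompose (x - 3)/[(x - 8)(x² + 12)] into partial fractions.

At x=8: P = (1·8 - 3)/(8² + 12) = 5/76. Q = -P = -5/76, R = 1 - 8·P = 9/19
Result: (5/76)/(x - 8) - ((5/76)x - 9/19)/(x² + 12)


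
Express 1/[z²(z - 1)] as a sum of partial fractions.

Cover-up at z=1: R = 1/(1 - 0)² = 1. Cover-up at z=0: Q = 1/(0 - 1) = -1. Comparing z² coeff: P = -R = -1
Result: -1/z - 1/z² + 1/(z - 1)


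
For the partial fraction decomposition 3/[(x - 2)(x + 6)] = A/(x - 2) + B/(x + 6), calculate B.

Cover-up at x = -6: B = 3/(-6 - 2) = -3/8


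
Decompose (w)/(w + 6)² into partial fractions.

(w) = α(w + 6) + β. At w = -6: β = 1·(-6) + 0 = -6. Coeff of w: α = 1
Result: 1/(w + 6) - 6/(w + 6)²


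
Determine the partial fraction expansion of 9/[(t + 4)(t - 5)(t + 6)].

Using cover-up method: α = -1/2, β = 1/11, γ = 9/22
Result: (-1/2)/(t + 4) + (1/11)/(t - 5) + (9/22)/(t + 6)


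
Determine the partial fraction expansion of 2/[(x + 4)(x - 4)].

2/(x + 4)(x - 4) = α/(x + 4) + β/(x - 4). α = 2/(-4 - 4) = -1/4, β = 2/(4 + 4) = 1/4
Result: (-1/4)/(x + 4) + (1/4)/(x - 4)


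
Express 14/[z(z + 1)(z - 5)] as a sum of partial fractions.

Using cover-up method: α = -14/5, β = 7/3, γ = 7/15
Result: (-14/5)/z + (7/3)/(z + 1) + (7/15)/(z - 5)


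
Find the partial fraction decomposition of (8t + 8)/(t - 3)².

(8t + 8) = α(t - 3) + β. At t = 3: β = 8·3 + 8 = 32. Coeff of t: α = 8
Result: 8/(t - 3) + 32/(t - 3)²


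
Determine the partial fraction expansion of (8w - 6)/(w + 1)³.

(8w - 6) = P(w + 1)² + Q(w + 1) + R. At w = -1: R = 8·(-1) - 6 = -14. Coefficients: P = 0, Q = 8
Result: 8/(w + 1)² - 14/(w + 1)³


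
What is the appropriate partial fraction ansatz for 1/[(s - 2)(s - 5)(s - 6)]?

Three distinct linear factors: P/(s - 2) + Q/(s - 5) + R/(s - 6)


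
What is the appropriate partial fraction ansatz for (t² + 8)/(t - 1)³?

Repeated linear factor (power 3): A/(t - 1) + B/(t - 1)² + C/(t - 1)³


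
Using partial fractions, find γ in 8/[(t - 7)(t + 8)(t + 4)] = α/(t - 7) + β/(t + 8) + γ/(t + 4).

Cover-up at t = -4: γ = 8/[(-4 - 7)(-4 + 8)] = 8/[(-11)(4)] = -8/44 = -2/11


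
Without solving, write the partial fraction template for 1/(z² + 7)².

Repeated quadratic factor: (αz + β)/(z² + 7) + (γz + δ)/(z² + 7)²


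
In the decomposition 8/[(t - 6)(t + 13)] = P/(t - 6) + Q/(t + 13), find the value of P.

Cover-up at t = 6: P = 8/(6 + 13) = 8/19


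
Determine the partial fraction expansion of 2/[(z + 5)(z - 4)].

2/(z + 5)(z - 4) = α/(z + 5) + β/(z - 4). α = 2/(-5 - 4) = -2/9, β = 2/(4 + 5) = 2/9
Result: (-2/9)/(z + 5) + (2/9)/(z - 4)


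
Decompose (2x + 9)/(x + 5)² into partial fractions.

(2x + 9) = A(x + 5) + B. At x = -5: B = 2·(-5) + 9 = -1. Coeff of x: A = 2
Result: 2/(x + 5) - 1/(x + 5)²


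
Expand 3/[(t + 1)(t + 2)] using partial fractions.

3/(t + 1)(t + 2) = P/(t + 1) + Q/(t + 2). P = 3/(-1 + 2) = 3, Q = 3/(-2 + 1) = -3
Result: 3/(t + 1) - 3/(t + 2)


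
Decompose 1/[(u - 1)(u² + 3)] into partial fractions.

Cover-up at u = 1: A = 1/(1² + 3) = 1/4. Then B = -A = -1/4, C = -A·(0 + 1) = -1/4
Result: (1/4)/(u - 1) - ((1/4)u + 1/4)/(u² + 3)


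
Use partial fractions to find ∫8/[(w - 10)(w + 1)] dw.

Decompose: 8/[(w - 10)(w + 1)] = (8/11)/(w - 10) - (8/11)/(w + 1). Integrate each term: (8/11) ln|(w - 10)| - (8/11) ln|(w + 1)| + C


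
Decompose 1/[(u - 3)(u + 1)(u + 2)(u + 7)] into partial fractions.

Using Heaviside cover-up: (1/200)/(u - 3) - (1/24)/(u + 1) + (1/25)/(u + 2) - (1/300)/(u + 7)


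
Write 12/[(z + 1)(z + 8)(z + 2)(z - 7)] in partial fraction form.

Using Heaviside cover-up: (-3/14)/(z + 1) - (2/105)/(z + 8) + (2/9)/(z + 2) + (1/90)/(z - 7)


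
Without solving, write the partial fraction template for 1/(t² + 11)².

Repeated quadratic factor: (αt + β)/(t² + 11) + (γt + δ)/(t² + 11)²


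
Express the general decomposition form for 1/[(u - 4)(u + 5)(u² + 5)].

Two linear + quadratic: α/(u - 4) + β/(u + 5) + (γu + δ)/(u² + 5)


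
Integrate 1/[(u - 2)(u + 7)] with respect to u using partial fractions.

Decompose: 1/[(u - 2)(u + 7)] = (1/9)/(u - 2) - (1/9)/(u + 7). Integrate each term: (1/9) ln|(u - 2)| - (1/9) ln|(u + 7)| + C


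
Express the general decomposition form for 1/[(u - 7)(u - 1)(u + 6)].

Three distinct linear factors: A/(u - 7) + B/(u - 1) + C/(u + 6)


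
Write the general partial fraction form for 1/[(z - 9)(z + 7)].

Distinct linear factors: A/(z - 9) + B/(z + 7)


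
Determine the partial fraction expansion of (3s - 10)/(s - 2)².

(3s - 10) = α(s - 2) + β. At s = 2: β = 3·2 - 10 = -4. Coeff of s: α = 3
Result: 3/(s - 2) - 4/(s - 2)²


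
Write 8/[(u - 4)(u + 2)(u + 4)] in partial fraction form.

Using cover-up method: α = 1/6, β = -2/3, γ = 1/2
Result: (1/6)/(u - 4) - (2/3)/(u + 2) + (1/2)/(u + 4)


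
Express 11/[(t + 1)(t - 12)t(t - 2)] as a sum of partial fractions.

Using Heaviside cover-up: (-11/39)/(t + 1) + (11/1560)/(t - 12) + (11/24)/t - (11/60)/(t - 2)


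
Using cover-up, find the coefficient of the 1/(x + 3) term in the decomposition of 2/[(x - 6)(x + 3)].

Cover (x + 3), set x=-3: 2/((x - 6) at x=-3) = 2/(-9) = -2/9


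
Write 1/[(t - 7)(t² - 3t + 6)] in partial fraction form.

Cover-up at t = 7: P = 1/(7² - 3·7 + 6) = 1/34. Then Q = -P = -1/34, R = -P·(-3 + 7) = -2/17
Result: (1/34)/(t - 7) - ((1/34)t + 2/17)/(t² - 3t + 6)


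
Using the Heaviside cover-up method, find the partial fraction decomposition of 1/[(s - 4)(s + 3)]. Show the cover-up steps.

Cover (s - 4): set s=4, get P = 1/(4 + 3) = 1/7. Cover (s + 3): set s=-3, get Q = 1/(-3 - 4) = -1/7.
Result: (1/7)/(s - 4) - (1/7)/(s + 3)


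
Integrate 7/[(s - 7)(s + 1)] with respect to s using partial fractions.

Decompose: 7/[(s - 7)(s + 1)] = (7/8)/(s - 7) - (7/8)/(s + 1). Integrate each term: (7/8) ln|(s - 7)| - (7/8) ln|(s + 1)| + C


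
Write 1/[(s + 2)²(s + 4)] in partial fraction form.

Cover-up at s=-4: R = 1/(-4 + 2)² = 1/4. Cover-up at s=-2: Q = 1/(-2 + 4) = 1/2. Comparing s² coeff: P = -R = -1/4
Result: (-1/4)/(s + 2) + (1/2)/(s + 2)² + (1/4)/(s + 4)


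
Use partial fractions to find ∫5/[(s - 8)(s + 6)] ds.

Decompose: 5/[(s - 8)(s + 6)] = (5/14)/(s - 8) - (5/14)/(s + 6). Integrate each term: (5/14) ln|(s - 8)| - (5/14) ln|(s + 6)| + C


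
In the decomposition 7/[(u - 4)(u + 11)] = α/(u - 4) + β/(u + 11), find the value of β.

Cover-up at u = -11: β = 7/(-11 - 4) = -7/15


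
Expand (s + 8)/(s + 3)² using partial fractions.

(s + 8) = α(s + 3) + β. At s = -3: β = 1·(-3) + 8 = 5. Coeff of s: α = 1
Result: 1/(s + 3) + 5/(s + 3)²


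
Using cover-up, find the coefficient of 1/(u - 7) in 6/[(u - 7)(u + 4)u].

Cover (u - 7), set u=7: 6/[(7 + 4)(7 - 0)] = 6/77


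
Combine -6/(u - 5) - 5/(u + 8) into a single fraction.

Common denominator (u - 5)(u + 8). Numerator: -6(u + 8) - 5(u - 5) = (-6u - 48) - (5u - 25) = -11u - 23
Result: (-11u - 23)/[(u - 5)(u + 8)]


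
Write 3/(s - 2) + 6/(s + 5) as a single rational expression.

Common denominator (s - 2)(s + 5). Numerator: 3(s + 5) + 6(s - 2) = (3s + 15) + (6s - 12) = 9s + 3
Result: (9s + 3)/[(s - 2)(s + 5)]


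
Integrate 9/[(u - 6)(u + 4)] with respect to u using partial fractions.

Decompose: 9/[(u - 6)(u + 4)] = (9/10)/(u - 6) - (9/10)/(u + 4). Integrate each term: (9/10) ln|(u - 6)| - (9/10) ln|(u + 4)| + C


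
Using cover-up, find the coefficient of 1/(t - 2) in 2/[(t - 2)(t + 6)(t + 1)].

Cover (t - 2), set t=2: 2/[(2 + 6)(2 + 1)] = 1/12


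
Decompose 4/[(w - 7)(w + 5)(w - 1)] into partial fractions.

Using cover-up method: P = 1/18, Q = 1/18, R = -1/9
Result: (1/18)/(w - 7) + (1/18)/(w + 5) - (1/9)/(w - 1)


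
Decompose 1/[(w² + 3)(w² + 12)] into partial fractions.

Coefficient matching gives α = γ = 0, β = 1/(12-3) = 1/9, δ = -β = -1/9
Result: (1/9)/(w² + 3) - (1/9)/(w² + 12)


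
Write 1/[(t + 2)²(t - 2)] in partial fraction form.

Cover-up at t=2: γ = 1/(2 + 2)² = 1/16. Cover-up at t=-2: β = 1/(-2 - 2) = -1/4. Comparing t² coeff: α = -γ = -1/16
Result: (-1/16)/(t + 2) - (1/4)/(t + 2)² + (1/16)/(t - 2)


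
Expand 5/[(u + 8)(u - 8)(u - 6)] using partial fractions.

Using cover-up method: P = 5/224, Q = 5/32, R = -5/28
Result: (5/224)/(u + 8) + (5/32)/(u - 8) - (5/28)/(u - 6)


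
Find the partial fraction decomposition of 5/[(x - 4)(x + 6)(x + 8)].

Using cover-up method: α = 1/24, β = -1/4, γ = 5/24
Result: (1/24)/(x - 4) - (1/4)/(x + 6) + (5/24)/(x + 8)


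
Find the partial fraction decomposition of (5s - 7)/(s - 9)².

(5s - 7) = α(s - 9) + β. At s = 9: β = 5·9 - 7 = 38. Coeff of s: α = 5
Result: 5/(s - 9) + 38/(s - 9)²


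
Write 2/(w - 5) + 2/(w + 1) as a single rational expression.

Common denominator (w - 5)(w + 1). Numerator: 2(w + 1) + 2(w - 5) = (2w + 2) + (2w - 10) = 4w - 8
Result: (4w - 8)/[(w - 5)(w + 1)]


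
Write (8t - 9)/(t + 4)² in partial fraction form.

(8t - 9) = α(t + 4) + β. At t = -4: β = 8·(-4) - 9 = -41. Coeff of t: α = 8
Result: 8/(t + 4) - 41/(t + 4)²


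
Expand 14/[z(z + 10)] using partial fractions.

14/z(z + 10) = α/z + β/(z + 10). α = 14/(0 + 10) = 7/5, β = 14/(-10 - 0) = -7/5
Result: (7/5)/z - (7/5)/(z + 10)


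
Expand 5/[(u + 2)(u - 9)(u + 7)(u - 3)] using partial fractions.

Using Heaviside cover-up: (1/55)/(u + 2) + (5/1056)/(u - 9) - (1/160)/(u + 7) - (1/60)/(u - 3)


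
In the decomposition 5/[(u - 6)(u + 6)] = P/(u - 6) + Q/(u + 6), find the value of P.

Cover-up at u = 6: P = 5/(6 + 6) = 5/12


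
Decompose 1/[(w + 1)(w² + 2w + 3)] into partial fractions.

Cover-up at w = -1: P = 1/((-1)² + 2·(-1) + 3) = 1/2. Then Q = -P = -1/2, R = -P·(2 - 1) = -1/2
Result: (1/2)/(w + 1) - ((1/2)w + 1/2)/(w² + 2w + 3)


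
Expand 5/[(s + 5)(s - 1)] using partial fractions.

5/(s + 5)(s - 1) = α/(s + 5) + β/(s - 1). α = 5/(-5 - 1) = -5/6, β = 5/(1 + 5) = 5/6
Result: (-5/6)/(s + 5) + (5/6)/(s - 1)


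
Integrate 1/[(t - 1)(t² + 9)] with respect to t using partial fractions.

Cover-up at t=1: α = 1/(1²+9) = 1/10. Coeff matching: β = -1/10, γ = -1/10. Decomposition: (1/10)/(t - 1) - ((1/10)t + 1/10)/(t² + 9). Integrate: linear → ln, quadratic → (1/2)ln + arctan: (1/10) ln|(t - 1)| - (1/20) ln(t² + 9) - (1/30) arctan(t/3) + C


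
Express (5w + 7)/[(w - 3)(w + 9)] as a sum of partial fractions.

At w=3: α = (5·3 + 7)/(3 + 9) = 11/6. At w=-9: β = (5·(-9) + 7)/(-9 - 3) = 19/6
Result: (11/6)/(w - 3) + (19/6)/(w + 9)


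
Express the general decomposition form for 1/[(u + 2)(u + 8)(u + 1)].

Three distinct linear factors: A/(u + 2) + B/(u + 8) + C/(u + 1)


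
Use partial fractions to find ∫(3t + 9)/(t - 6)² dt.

Decompose: α = 3, β = 3·6 + 9 = 27, so (3t + 9)/(t - 6)² = 3/(t - 6) + 27/(t - 6)². Integrate: ∫ α/(t - 6) dt = 3 ln|(t - 6)|; ∫ β/(t - 6)² dt = -27/(t - 6). Sum: 3 ln|(t - 6)| - 27/(t - 6) + C


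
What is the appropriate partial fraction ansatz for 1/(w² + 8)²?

Repeated quadratic factor: (Aw + B)/(w² + 8) + (Cw + D)/(w² + 8)²


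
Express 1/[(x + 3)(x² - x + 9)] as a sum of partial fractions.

Cover-up at x = -3: P = 1/((-3)² - 1·(-3) + 9) = 1/21. Then Q = -P = -1/21, R = -P·(-1 - 3) = 4/21
Result: (1/21)/(x + 3) - ((1/21)x - 4/21)/(x² - x + 9)


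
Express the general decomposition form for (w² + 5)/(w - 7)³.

Repeated linear factor (power 3): P/(w - 7) + Q/(w - 7)² + R/(w - 7)³


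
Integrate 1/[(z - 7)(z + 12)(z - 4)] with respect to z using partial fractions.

Cover-up: α = 1/57, β = 1/304, γ = -1/48. Decomposition: (1/57)/(z - 7) + (1/304)/(z + 12) - (1/48)/(z - 4). Integrate each term: (1/57) ln|(z - 7)| + (1/304) ln|(z + 12)| - (1/48) ln|(z - 4)| + C


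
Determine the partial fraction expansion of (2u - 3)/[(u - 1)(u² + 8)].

At u=1: P = (2·1 - 3)/(1² + 8) = -1/9. Q = -P = 1/9, R = 2 - 1·P = 19/9
Result: (-1/9)/(u - 1) + ((1/9)u + 19/9)/(u² + 8)


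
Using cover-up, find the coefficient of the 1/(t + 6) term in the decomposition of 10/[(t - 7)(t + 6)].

Cover (t + 6), set t=-6: 10/((t - 7) at t=-6) = 10/(-13) = -10/13


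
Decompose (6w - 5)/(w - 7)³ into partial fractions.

(6w - 5) = A(w - 7)² + B(w - 7) + C. At w = 7: C = 6·7 - 5 = 37. Coefficients: A = 0, B = 6
Result: 6/(w - 7)² + 37/(w - 7)³


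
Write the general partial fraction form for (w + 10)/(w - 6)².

Repeated linear factor: A/(w - 6) + B/(w - 6)²


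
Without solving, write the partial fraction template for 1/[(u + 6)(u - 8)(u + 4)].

Three distinct linear factors: P/(u + 6) + Q/(u - 8) + R/(u + 4)


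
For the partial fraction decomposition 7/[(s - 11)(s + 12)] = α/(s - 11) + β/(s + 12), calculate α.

Cover-up at s = 11: α = 7/(11 + 12) = 7/23


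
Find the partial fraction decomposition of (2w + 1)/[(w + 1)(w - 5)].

At w=-1: P = (2·(-1) + 1)/(-1 - 5) = 1/6. At w=5: Q = (2·5 + 1)/(5 + 1) = 11/6
Result: (1/6)/(w + 1) + (11/6)/(w - 5)


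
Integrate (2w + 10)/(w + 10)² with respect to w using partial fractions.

Decompose: α = 2, β = 2·(-10) + 10 = -10, so (2w + 10)/(w + 10)² = 2/(w + 10) - 10/(w + 10)². Integrate: ∫ α/(w + 10) dw = 2 ln|(w + 10)|; ∫ β/(w + 10)² dw = 10/(w + 10). Sum: 2 ln|(w + 10)| + 10/(w + 10) + C


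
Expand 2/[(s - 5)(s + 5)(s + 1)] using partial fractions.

Using cover-up method: α = 1/30, β = 1/20, γ = -1/12
Result: (1/30)/(s - 5) + (1/20)/(s + 5) - (1/12)/(s + 1)


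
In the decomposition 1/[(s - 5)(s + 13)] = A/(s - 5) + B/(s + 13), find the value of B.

Cover-up at s = -13: B = 1/(-13 - 5) = -1/18


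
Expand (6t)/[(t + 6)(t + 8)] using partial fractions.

At t=-6: A = (6·(-6) + 0)/(-6 + 8) = -18. At t=-8: B = (6·(-8) + 0)/(-8 + 6) = 24
Result: -18/(t + 6) + 24/(t + 8)


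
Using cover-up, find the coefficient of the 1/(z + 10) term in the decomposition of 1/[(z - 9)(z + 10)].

Cover (z + 10), set z=-10: 1/((z - 9) at z=-10) = 1/(-19) = -1/19


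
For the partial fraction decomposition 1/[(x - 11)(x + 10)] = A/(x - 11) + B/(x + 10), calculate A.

Cover-up at x = 11: A = 1/(11 + 10) = 1/21


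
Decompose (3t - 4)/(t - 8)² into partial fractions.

(3t - 4) = A(t - 8) + B. At t = 8: B = 3·8 - 4 = 20. Coeff of t: A = 3
Result: 3/(t - 8) + 20/(t - 8)²


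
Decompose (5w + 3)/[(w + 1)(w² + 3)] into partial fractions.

At w=-1: A = (5·(-1) + 3)/((-1)² + 3) = -1/2. B = -A = 1/2, C = 5 - (-1)·A = 9/2
Result: (-1/2)/(w + 1) + ((1/2)w + 9/2)/(w² + 3)


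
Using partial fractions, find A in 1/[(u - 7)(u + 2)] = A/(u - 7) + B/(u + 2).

Cover-up at u = 7: A = 1/(7 + 2) = 1/9


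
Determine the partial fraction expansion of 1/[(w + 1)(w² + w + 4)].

Cover-up at w = -1: A = 1/((-1)² + 1·(-1) + 4) = 1/4. Then B = -A = -1/4, C = -A·(1 - 1) = 0
Result: (1/4)/(w + 1) - ((1/4)w)/(w² + w + 4)


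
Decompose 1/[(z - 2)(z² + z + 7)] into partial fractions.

Cover-up at z = 2: P = 1/(2² + 1·2 + 7) = 1/13. Then Q = -P = -1/13, R = -P·(1 + 2) = -3/13
Result: (1/13)/(z - 2) - ((1/13)z + 3/13)/(z² + z + 7)


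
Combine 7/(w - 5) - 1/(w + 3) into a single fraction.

Common denominator (w - 5)(w + 3). Numerator: 7(w + 3) - 1(w - 5) = (7w + 21) - (w - 5) = 6w + 26
Result: (6w + 26)/[(w - 5)(w + 3)]


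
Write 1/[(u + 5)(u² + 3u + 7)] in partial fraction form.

Cover-up at u = -5: P = 1/((-5)² + 3·(-5) + 7) = 1/17. Then Q = -P = -1/17, R = -P·(3 - 5) = 2/17
Result: (1/17)/(u + 5) - ((1/17)u - 2/17)/(u² + 3u + 7)


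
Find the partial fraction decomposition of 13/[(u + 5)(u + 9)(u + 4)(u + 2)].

Using Heaviside cover-up: (13/12)/(u + 5) - (13/140)/(u + 9) - (13/10)/(u + 4) + (13/42)/(u + 2)


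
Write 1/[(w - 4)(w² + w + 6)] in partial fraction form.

Cover-up at w = 4: α = 1/(4² + 1·4 + 6) = 1/26. Then β = -α = -1/26, γ = -α·(1 + 4) = -5/26
Result: (1/26)/(w - 4) - ((1/26)w + 5/26)/(w² + w + 6)


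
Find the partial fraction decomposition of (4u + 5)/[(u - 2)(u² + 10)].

At u=2: α = (4·2 + 5)/(2² + 10) = 13/14. β = -α = -13/14, γ = 4 - 2·α = 15/7
Result: (13/14)/(u - 2) - ((13/14)u - 15/7)/(u² + 10)


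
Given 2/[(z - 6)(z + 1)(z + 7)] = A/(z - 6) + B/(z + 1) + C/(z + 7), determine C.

Cover-up at z = -7: C = 2/[(-7 - 6)(-7 + 1)] = 2/[(-13)(-6)] = 2/78 = 1/39


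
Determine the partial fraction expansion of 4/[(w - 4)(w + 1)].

4/(w - 4)(w + 1) = P/(w - 4) + Q/(w + 1). P = 4/(4 + 1) = 4/5, Q = 4/(-1 - 4) = -4/5
Result: (4/5)/(w - 4) - (4/5)/(w + 1)


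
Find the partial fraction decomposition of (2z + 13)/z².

(2z + 13) = Az + B. At z = 0: B = 2·0 + 13 = 13. Coeff of z: A = 2
Result: 2/z + 13/z²


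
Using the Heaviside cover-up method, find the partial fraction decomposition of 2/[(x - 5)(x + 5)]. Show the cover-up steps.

Cover (x - 5): set x=5, get A = 2/(5 + 5) = 1/5. Cover (x + 5): set x=-5, get B = 2/(-5 - 5) = -1/5.
Result: (1/5)/(x - 5) - (1/5)/(x + 5)


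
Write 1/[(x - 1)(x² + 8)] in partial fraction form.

Cover-up at x = 1: A = 1/(1² + 8) = 1/9. Then B = -A = -1/9, C = -A·(0 + 1) = -1/9
Result: (1/9)/(x - 1) - ((1/9)x + 1/9)/(x² + 8)


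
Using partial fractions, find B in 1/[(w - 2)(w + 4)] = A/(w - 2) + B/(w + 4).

Cover-up at w = -4: B = 1/(-4 - 2) = -1/6


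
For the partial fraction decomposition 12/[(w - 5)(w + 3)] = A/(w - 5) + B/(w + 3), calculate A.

Cover-up at w = 5: A = 12/(5 + 3) = 12/8 = 3/2


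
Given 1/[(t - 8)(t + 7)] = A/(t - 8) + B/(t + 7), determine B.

Cover-up at t = -7: B = 1/(-7 - 8) = -1/15


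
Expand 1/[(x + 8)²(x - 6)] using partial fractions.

Cover-up at x=6: γ = 1/(6 + 8)² = 1/196. Cover-up at x=-8: β = 1/(-8 - 6) = -1/14. Comparing x² coeff: α = -γ = -1/196
Result: (-1/196)/(x + 8) - (1/14)/(x + 8)² + (1/196)/(x - 6)


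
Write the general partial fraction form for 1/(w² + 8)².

Repeated quadratic factor: (Aw + B)/(w² + 8) + (Cw + D)/(w² + 8)²


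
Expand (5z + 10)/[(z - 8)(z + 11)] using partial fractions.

At z=8: A = (5·8 + 10)/(8 + 11) = 50/19. At z=-11: B = (5·(-11) + 10)/(-11 - 8) = 45/19
Result: (50/19)/(z - 8) + (45/19)/(z + 11)


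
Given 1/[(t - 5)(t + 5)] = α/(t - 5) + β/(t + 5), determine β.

Cover-up at t = -5: β = 1/(-5 - 5) = -1/10


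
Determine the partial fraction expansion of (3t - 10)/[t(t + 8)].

At t=0: A = (3·0 - 10)/(0 + 8) = -5/4. At t=-8: B = (3·(-8) - 10)/(-8 - 0) = 17/4
Result: (-5/4)/t + (17/4)/(t + 8)


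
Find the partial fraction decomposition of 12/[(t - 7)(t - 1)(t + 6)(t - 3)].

Using Heaviside cover-up: (1/26)/(t - 7) + (1/7)/(t - 1) - (4/273)/(t + 6) - (1/6)/(t - 3)


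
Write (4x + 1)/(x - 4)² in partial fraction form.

(4x + 1) = A(x - 4) + B. At x = 4: B = 4·4 + 1 = 17. Coeff of x: A = 4
Result: 4/(x - 4) + 17/(x - 4)²


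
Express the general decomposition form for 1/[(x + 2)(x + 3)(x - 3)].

Three distinct linear factors: A/(x + 2) + B/(x + 3) + C/(x - 3)


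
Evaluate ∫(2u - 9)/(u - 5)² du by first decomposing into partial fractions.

Decompose: A = 2, B = 2·5 - 9 = 1, so (2u - 9)/(u - 5)² = 2/(u - 5) + 1/(u - 5)². Integrate: ∫ A/(u - 5) du = 2 ln|(u - 5)|; ∫ B/(u - 5)² du = -1/(u - 5). Sum: 2 ln|(u - 5)| - 1/(u - 5) + C


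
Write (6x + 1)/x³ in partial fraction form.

(6x + 1) = Px² + Qx + R. At x = 0: R = 6·0 + 1 = 1. Coefficients: P = 0, Q = 6
Result: 6/x² + 1/x³


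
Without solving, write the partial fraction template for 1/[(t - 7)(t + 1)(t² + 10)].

Two linear + quadratic: P/(t - 7) + Q/(t + 1) + (Rt + S)/(t² + 10)


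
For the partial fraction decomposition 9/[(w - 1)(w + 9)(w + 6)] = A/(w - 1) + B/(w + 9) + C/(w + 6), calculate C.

Cover-up at w = -6: C = 9/[(-6 - 1)(-6 + 9)] = 9/[(-7)(3)] = -9/21 = -3/7


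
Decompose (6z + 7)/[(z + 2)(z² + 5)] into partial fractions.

At z=-2: P = (6·(-2) + 7)/((-2)² + 5) = -5/9. Q = -P = 5/9, R = 6 - (-2)·P = 44/9
Result: (-5/9)/(z + 2) + ((5/9)z + 44/9)/(z² + 5)


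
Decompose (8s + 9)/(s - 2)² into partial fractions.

(8s + 9) = α(s - 2) + β. At s = 2: β = 8·2 + 9 = 25. Coeff of s: α = 8
Result: 8/(s - 2) + 25/(s - 2)²


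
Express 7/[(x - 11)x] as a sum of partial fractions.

7/(x - 11)x = α/(x - 11) + β/x. α = 7/(11 - 0) = 7/11, β = 7/(0 - 11) = -7/11
Result: (7/11)/(x - 11) - (7/11)/x


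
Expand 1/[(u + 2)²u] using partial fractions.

Cover-up at u=0: γ = 1/(0 + 2)² = 1/4. Cover-up at u=-2: β = 1/(-2 - 0) = -1/2. Comparing u² coeff: α = -γ = -1/4
Result: (-1/4)/(u + 2) - (1/2)/(u + 2)² + (1/4)/u


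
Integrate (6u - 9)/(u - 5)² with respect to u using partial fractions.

Decompose: A = 6, B = 6·5 - 9 = 21, so (6u - 9)/(u - 5)² = 6/(u - 5) + 21/(u - 5)². Integrate: ∫ A/(u - 5) du = 6 ln|(u - 5)|; ∫ B/(u - 5)² du = -21/(u - 5). Sum: 6 ln|(u - 5)| - 21/(u - 5) + C


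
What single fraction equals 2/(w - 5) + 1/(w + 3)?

Common denominator (w - 5)(w + 3). Numerator: 2(w + 3) + 1(w - 5) = (2w + 6) + (w - 5) = 3w + 1
Result: (3w + 1)/[(w - 5)(w + 3)]


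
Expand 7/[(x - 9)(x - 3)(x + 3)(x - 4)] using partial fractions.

Using Heaviside cover-up: (7/360)/(x - 9) + (7/36)/(x - 3) - (1/72)/(x + 3) - (1/5)/(x - 4)


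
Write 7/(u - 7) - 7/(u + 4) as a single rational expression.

Common denominator (u - 7)(u + 4). Numerator: 7(u + 4) - 7(u - 7) = (7u + 28) - (7u - 49) = 77
Result: (77)/[(u - 7)(u + 4)]


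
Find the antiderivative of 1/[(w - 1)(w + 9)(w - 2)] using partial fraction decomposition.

Cover-up: P = -1/10, Q = 1/110, R = 1/11. Decomposition: (-1/10)/(w - 1) + (1/110)/(w + 9) + (1/11)/(w - 2). Integrate each term: (-1/10) ln|(w - 1)| + (1/110) ln|(w + 9)| + (1/11) ln|(w - 2)| + C


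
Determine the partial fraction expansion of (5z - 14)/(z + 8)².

(5z - 14) = A(z + 8) + B. At z = -8: B = 5·(-8) - 14 = -54. Coeff of z: A = 5
Result: 5/(z + 8) - 54/(z + 8)²


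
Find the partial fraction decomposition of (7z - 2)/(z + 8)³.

(7z - 2) = P(z + 8)² + Q(z + 8) + R. At z = -8: R = 7·(-8) - 2 = -58. Coefficients: P = 0, Q = 7
Result: 7/(z + 8)² - 58/(z + 8)³


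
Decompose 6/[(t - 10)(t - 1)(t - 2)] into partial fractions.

Using cover-up method: α = 1/12, β = 2/3, γ = -3/4
Result: (1/12)/(t - 10) + (2/3)/(t - 1) - (3/4)/(t - 2)


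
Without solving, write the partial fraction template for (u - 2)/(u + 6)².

Repeated linear factor: P/(u + 6) + Q/(u + 6)²


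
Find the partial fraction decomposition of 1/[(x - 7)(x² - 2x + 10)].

Cover-up at x = 7: A = 1/(7² - 2·7 + 10) = 1/45. Then B = -A = -1/45, C = -A·(-2 + 7) = -1/9
Result: (1/45)/(x - 7) - ((1/45)x + 1/9)/(x² - 2x + 10)


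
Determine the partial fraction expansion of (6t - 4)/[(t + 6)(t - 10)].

At t=-6: α = (6·(-6) - 4)/(-6 - 10) = 5/2. At t=10: β = (6·10 - 4)/(10 + 6) = 7/2
Result: (5/2)/(t + 6) + (7/2)/(t - 10)


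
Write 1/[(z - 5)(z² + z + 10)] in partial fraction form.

Cover-up at z = 5: A = 1/(5² + 1·5 + 10) = 1/40. Then B = -A = -1/40, C = -A·(1 + 5) = -3/20
Result: (1/40)/(z - 5) - ((1/40)z + 3/20)/(z² + z + 10)


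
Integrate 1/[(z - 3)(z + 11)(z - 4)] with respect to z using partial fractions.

Cover-up: A = -1/14, B = 1/210, C = 1/15. Decomposition: (-1/14)/(z - 3) + (1/210)/(z + 11) + (1/15)/(z - 4). Integrate each term: (-1/14) ln|(z - 3)| + (1/210) ln|(z + 11)| + (1/15) ln|(z - 4)| + C


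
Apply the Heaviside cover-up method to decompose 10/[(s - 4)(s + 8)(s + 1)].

Cover (s - 4), s=4: A = 10/[(4 + 8)(4 + 1)] = 1/6. Cover (s + 8), s=-8: B = 10/[(-8 - 4)(-8 + 1)] = 5/42. Cover (s + 1), s=-1: C = 10/[(-1 - 4)(-1 + 8)] = -2/7.
Result: (1/6)/(s - 4) + (5/42)/(s + 8) - (2/7)/(s + 1)


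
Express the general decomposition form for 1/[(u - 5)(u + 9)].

Distinct linear factors: P/(u - 5) + Q/(u + 9)


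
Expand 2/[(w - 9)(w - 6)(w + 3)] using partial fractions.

Using cover-up method: A = 1/18, B = -2/27, C = 1/54
Result: (1/18)/(w - 9) - (2/27)/(w - 6) + (1/54)/(w + 3)


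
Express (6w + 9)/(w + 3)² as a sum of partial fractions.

(6w + 9) = A(w + 3) + B. At w = -3: B = 6·(-3) + 9 = -9. Coeff of w: A = 6
Result: 6/(w + 3) - 9/(w + 3)²


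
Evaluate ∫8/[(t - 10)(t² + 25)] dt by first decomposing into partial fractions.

Cover-up at t=10: A = 8/(10²+25) = 8/125. Coeff matching: B = -8/125, C = -16/25. Decomposition: (8/125)/(t - 10) - ((8/125)t + 16/25)/(t² + 25). Integrate: linear → ln, quadratic → (1/2)ln + arctan: (8/125) ln|(t - 10)| - (4/125) ln(t² + 25) - (16/125) arctan(t/5) + C


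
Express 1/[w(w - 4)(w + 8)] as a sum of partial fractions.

Using cover-up method: A = -1/32, B = 1/48, C = 1/96
Result: (-1/32)/w + (1/48)/(w - 4) + (1/96)/(w + 8)


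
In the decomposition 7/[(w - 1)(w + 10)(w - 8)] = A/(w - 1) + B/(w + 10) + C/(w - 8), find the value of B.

Cover-up at w = -10: B = 7/[(-10 - 1)(-10 - 8)] = 7/[(-11)(-18)] = 7/198


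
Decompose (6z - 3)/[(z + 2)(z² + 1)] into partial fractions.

At z=-2: A = (6·(-2) - 3)/((-2)² + 1) = -3. B = -A = 3, C = 6 - (-2)·A = 0
Result: -3/(z + 2) + (3z)/(z² + 1)


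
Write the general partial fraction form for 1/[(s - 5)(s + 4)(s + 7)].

Three distinct linear factors: α/(s - 5) + β/(s + 4) + γ/(s + 7)


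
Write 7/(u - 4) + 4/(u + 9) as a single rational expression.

Common denominator (u - 4)(u + 9). Numerator: 7(u + 9) + 4(u - 4) = (7u + 63) + (4u - 16) = 11u + 47
Result: (11u + 47)/[(u - 4)(u + 9)]


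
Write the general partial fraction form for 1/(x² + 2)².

Repeated quadratic factor: (Px + Q)/(x² + 2) + (Rx + S)/(x² + 2)²


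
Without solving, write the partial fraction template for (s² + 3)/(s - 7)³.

Repeated linear factor (power 3): P/(s - 7) + Q/(s - 7)² + R/(s - 7)³


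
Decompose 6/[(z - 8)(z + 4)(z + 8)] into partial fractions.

Using cover-up method: P = 1/32, Q = -1/8, R = 3/32
Result: (1/32)/(z - 8) - (1/8)/(z + 4) + (3/32)/(z + 8)


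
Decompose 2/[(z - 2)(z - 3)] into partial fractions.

2/(z - 2)(z - 3) = α/(z - 2) + β/(z - 3). α = 2/(2 - 3) = -2, β = 2/(3 - 2) = 2
Result: -2/(z - 2) + 2/(z - 3)


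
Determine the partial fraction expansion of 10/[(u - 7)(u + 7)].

10/(u - 7)(u + 7) = α/(u - 7) + β/(u + 7). α = 10/(7 + 7) = 5/7, β = 10/(-7 - 7) = -5/7
Result: (5/7)/(u - 7) - (5/7)/(u + 7)


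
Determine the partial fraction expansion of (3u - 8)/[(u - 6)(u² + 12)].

At u=6: α = (3·6 - 8)/(6² + 12) = 5/24. β = -α = -5/24, γ = 3 - 6·α = 7/4
Result: (5/24)/(u - 6) - ((5/24)u - 7/4)/(u² + 12)
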